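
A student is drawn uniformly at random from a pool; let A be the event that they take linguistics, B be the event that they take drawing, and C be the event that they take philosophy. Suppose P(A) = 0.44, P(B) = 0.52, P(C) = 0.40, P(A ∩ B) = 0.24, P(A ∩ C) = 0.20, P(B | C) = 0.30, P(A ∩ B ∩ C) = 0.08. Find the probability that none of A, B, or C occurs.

P(B ∩ C) = P(C)·P(B|C) = 0.40 × 0.30 = 0.12
P(A ∪ B ∪ C) = 0.44 + 0.52 + 0.40 − 0.24 − 0.20 − 0.12 + 0.08 = 0.88
P(none) = 1 − 0.88 = 0.12

0.12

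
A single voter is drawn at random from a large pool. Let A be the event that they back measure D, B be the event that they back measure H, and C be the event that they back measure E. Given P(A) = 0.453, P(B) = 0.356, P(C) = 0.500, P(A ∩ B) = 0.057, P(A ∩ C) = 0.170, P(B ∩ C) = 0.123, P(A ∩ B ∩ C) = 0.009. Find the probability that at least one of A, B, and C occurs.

0.968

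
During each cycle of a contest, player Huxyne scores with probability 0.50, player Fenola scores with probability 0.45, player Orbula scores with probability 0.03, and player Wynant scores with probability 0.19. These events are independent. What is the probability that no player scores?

0.2160675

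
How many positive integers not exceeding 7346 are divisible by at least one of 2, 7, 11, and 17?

By inclusion–exclusion:
3673 + 1049 + 667 + 432 − 524 − 333 − 216 − 95 − 61 − 39 + 47 + 30 + 19 + 5 − 2 = 4652

4652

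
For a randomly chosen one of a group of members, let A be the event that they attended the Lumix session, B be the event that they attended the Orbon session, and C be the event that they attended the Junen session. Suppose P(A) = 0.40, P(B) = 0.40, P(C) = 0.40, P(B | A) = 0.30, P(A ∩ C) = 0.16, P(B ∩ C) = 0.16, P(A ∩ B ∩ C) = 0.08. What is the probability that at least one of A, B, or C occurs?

P(A ∩ B) = P(A)·P(B|A) = 0.40 × 0.30 = 0.12
By inclusion–exclusion:
P(A ∪ B ∪ C) = 0.40 + 0.40 + 0.40 − 0.12 − 0.16 − 0.16 + 0.08 = 0.84

0.84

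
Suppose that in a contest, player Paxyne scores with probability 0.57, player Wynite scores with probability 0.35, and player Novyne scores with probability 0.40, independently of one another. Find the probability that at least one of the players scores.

0.8323

P(none) = (1 − 0.57) × (1 − 0.35) × (1 − 0.40) = 0.43 × 0.65 × 0.60 = 0.1677
P(at least one) = 1 − 0.1677 = 0.8323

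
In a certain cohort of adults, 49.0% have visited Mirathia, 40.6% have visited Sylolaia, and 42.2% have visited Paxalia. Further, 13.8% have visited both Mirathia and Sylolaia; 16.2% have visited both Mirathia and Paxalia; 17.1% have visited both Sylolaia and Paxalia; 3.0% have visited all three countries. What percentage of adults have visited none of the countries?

12.3%

By inclusion-exclusion,
P(union) = 49.0 + 40.6 + 42.2 − 13.8 − 16.2 − 17.1 + 3.0 = 87.7%
P(none) = 100% − 87.7% = 12.3%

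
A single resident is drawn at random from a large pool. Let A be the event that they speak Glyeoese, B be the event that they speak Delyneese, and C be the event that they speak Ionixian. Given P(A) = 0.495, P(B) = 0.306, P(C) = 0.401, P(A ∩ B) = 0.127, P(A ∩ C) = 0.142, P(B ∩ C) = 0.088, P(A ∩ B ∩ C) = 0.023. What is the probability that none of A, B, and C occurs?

0.132

By inclusion–exclusion:
P(A ∪ B ∪ C) = 0.495 + 0.306 + 0.401 − 0.127 − 0.142 − 0.088 + 0.023 = 0.868
P(none) = 1 − 0.868 = 0.132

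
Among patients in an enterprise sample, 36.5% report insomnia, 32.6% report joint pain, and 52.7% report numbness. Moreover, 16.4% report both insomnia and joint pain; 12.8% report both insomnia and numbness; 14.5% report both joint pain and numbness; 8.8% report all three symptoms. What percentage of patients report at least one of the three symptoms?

86.9%

P(≥1) = 36.5 + 32.6 + 52.7 − 16.4 − 12.8 − 14.5 + 8.8 = 86.9%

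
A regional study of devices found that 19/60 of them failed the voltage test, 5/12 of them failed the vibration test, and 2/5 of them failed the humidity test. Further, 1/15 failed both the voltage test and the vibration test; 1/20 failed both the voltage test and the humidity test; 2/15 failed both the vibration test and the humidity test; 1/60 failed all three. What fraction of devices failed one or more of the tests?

9/10

P(at least one) = 19/60 + 5/12 + 2/5 − 1/15 − 1/20 − 2/15 + 1/60 = 9/10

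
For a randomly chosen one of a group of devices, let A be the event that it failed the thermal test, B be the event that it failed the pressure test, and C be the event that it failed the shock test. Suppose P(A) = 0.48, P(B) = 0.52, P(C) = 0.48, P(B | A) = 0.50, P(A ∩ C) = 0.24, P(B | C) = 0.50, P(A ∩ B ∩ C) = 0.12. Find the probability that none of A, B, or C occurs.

0.12

P(A ∩ B) = P(A)·P(B|A) = 0.48 × 0.50 = 0.24
P(B ∩ C) = P(C)·P(B|C) = 0.48 × 0.50 = 0.24
Using inclusion–exclusion:
P(A ∪ B ∪ C) = 0.48 + 0.52 + 0.48 − 0.24 − 0.24 − 0.24 + 0.12 = 0.88
P(none) = 1 − 0.88 = 0.12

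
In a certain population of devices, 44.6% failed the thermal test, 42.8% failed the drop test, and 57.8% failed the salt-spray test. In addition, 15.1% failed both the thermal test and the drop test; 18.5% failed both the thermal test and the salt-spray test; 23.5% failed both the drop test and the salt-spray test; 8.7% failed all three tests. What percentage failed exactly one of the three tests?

P(exactly one) = 44.6 + 42.8 + 57.8 − 2·15.1 − 2·18.5 − 2·23.5 + 3·8.7 = 57.1%

57.1%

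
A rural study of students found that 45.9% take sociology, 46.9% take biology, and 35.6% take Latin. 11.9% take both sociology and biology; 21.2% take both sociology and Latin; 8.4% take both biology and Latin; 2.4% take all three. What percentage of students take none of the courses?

10.7%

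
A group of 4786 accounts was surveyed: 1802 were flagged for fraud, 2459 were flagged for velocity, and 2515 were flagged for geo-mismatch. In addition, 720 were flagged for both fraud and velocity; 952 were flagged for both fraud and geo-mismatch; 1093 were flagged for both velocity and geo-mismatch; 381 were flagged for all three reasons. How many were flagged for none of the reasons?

Apply inclusion-exclusion:
N(≥1) = 1802 + 2459 + 2515 − 720 − 952 − 1093 + 381 = 4392
None: 4786 − 4392 = 394

394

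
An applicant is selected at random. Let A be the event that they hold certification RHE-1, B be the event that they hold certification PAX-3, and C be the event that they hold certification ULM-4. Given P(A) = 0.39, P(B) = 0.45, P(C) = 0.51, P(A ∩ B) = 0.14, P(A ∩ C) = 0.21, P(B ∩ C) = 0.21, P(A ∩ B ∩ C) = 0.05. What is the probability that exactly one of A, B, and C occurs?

0.38

By inclusion–exclusion (exactly-one form):
P(exactly one) = 0.39 + 0.45 + 0.51 − 2·0.14 − 2·0.21 − 2·0.21 + 3·0.05 = 0.38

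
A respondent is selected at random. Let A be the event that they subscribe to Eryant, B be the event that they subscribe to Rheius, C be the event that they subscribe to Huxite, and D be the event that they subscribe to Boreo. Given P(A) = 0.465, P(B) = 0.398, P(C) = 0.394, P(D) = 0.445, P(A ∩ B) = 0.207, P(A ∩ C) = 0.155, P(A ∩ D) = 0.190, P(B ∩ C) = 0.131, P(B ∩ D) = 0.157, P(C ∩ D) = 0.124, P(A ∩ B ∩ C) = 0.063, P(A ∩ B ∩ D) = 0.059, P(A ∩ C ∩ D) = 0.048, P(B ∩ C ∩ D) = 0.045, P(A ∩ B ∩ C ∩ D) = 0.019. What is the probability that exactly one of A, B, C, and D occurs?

0.343

P(exactly one) = 0.465 + 0.398 + 0.394 + 0.445 − 2·0.207 − 2·0.155 − 2·0.190 − 2·0.131 − 2·0.157 − 2·0.124 + 3·0.063 + 3·0.059 + 3·0.048 + 3·0.045 − 4·0.019 = 0.343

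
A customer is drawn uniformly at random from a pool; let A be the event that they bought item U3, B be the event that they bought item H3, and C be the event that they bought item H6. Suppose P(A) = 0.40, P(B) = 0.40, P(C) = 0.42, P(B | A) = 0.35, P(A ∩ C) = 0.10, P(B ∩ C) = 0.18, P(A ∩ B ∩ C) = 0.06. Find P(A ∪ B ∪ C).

0.86

P(A ∩ B) = P(A)·P(B|A) = 0.40 × 0.35 = 0.14
Using inclusion–exclusion:
P(A ∪ B ∪ C) = 0.40 + 0.40 + 0.42 − 0.14 − 0.10 − 0.18 + 0.06 = 0.86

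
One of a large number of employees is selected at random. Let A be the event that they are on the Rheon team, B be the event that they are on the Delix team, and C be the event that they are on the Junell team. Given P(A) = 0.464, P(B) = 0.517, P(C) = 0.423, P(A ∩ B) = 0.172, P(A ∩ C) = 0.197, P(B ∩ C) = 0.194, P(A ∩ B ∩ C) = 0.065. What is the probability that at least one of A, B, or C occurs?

0.906

By inclusion-exclusion,
P(A ∪ B ∪ C) = 0.464 + 0.517 + 0.423 − 0.172 − 0.197 − 0.194 + 0.065 = 0.906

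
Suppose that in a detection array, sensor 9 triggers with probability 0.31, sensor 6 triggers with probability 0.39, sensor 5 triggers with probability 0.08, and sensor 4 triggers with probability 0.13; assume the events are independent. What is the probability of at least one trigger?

Independence gives P(none) = ∏(1 − pᵢ).
P(none) = (1 − 0.31) × (1 − 0.39) × (1 − 0.08) × (1 − 0.13) = 0.69 × 0.61 × 0.92 × 0.87 = 0.33688836
P(at least one) = 1 − 0.33688836 = 0.66311164

0.66311164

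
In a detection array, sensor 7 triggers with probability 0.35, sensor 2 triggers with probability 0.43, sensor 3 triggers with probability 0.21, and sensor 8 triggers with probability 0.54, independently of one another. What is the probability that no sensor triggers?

0.1346397

P(none) = (1 − 0.35) × (1 − 0.43) × (1 − 0.21) × (1 − 0.54) = 0.65 × 0.57 × 0.79 × 0.46 = 0.1346397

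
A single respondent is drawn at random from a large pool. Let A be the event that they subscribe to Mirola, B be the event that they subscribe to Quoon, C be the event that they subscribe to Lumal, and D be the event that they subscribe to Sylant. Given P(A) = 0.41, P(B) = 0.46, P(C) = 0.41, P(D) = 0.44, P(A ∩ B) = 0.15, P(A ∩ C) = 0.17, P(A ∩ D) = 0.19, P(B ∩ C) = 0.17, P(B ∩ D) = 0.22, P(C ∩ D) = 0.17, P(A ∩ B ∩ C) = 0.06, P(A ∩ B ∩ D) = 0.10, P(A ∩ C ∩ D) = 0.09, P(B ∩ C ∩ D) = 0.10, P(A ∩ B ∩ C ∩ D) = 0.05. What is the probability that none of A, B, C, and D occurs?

0.05

By inclusion–exclusion:
P(A ∪ B ∪ C ∪ D) = 0.41 + 0.46 + 0.41 + 0.44 − 0.15 − 0.17 − 0.19 − 0.17 − 0.22 − 0.17 + 0.06 + 0.10 + 0.09 + 0.10 − 0.05 = 0.95
P(none) = 1 − 0.95 = 0.05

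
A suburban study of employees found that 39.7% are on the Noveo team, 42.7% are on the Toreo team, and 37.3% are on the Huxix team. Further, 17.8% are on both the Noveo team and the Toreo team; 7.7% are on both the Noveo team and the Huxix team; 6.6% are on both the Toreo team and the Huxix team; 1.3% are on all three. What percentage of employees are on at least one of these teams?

P(at least one) = 39.7 + 42.7 + 37.3 − 17.8 − 7.7 − 6.6 + 1.3 = 88.9%

88.9%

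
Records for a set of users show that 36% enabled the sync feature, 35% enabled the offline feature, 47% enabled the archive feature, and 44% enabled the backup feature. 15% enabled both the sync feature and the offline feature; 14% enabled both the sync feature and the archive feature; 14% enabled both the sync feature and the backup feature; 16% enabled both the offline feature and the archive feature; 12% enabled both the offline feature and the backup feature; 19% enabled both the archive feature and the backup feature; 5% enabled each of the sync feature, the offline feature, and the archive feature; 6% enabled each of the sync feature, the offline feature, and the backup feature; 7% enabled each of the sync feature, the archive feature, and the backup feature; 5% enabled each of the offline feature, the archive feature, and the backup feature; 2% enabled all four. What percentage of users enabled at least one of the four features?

93%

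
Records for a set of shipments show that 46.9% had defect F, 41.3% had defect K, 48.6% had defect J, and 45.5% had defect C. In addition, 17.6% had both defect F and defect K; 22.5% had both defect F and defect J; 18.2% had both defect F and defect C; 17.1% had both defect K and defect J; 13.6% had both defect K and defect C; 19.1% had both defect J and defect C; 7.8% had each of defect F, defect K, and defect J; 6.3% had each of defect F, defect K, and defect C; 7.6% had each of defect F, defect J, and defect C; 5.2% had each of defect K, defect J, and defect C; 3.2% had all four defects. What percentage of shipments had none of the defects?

2.1%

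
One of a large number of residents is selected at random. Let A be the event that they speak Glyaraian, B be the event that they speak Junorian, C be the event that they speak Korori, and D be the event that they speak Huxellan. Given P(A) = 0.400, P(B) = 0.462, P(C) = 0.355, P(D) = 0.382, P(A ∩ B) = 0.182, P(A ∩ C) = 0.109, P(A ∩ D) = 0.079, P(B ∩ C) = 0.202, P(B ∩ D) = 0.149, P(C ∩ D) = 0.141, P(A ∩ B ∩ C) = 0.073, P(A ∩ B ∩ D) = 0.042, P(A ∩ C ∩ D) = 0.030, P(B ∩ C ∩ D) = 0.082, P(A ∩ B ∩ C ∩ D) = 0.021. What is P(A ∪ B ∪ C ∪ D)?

Apply inclusion-exclusion:
P(A ∪ B ∪ C ∪ D) = 0.400 + 0.462 + 0.355 + 0.382 − 0.182 − 0.109 − 0.079 − 0.202 − 0.149 − 0.141 + 0.073 + 0.042 + 0.030 + 0.082 − 0.021 = 0.943

0.943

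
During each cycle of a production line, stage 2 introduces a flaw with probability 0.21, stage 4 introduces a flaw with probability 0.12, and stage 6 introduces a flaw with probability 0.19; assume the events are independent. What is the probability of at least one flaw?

0.436888

P(none) = (1 − 0.21) × (1 − 0.12) × (1 − 0.19) = 0.79 × 0.88 × 0.81 = 0.563112
P(at least one) = 1 − 0.563112 = 0.436888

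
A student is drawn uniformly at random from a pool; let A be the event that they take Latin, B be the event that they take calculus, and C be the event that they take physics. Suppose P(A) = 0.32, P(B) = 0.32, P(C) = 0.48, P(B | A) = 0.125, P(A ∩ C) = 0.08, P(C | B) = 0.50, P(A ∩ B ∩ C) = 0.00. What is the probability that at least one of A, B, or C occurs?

P(A ∩ B) = P(A)·P(B|A) = 0.32 × 0.125 = 0.04
P(B ∩ C) = P(B)·P(C|B) = 0.32 × 0.50 = 0.16
By inclusion-exclusion,
P(A ∪ B ∪ C) = 0.32 + 0.32 + 0.48 − 0.04 − 0.08 − 0.16 + 0.00 = 0.84

0.84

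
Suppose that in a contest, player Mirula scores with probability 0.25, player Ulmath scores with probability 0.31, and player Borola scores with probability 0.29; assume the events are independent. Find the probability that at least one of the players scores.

0.632575

Since the events are independent, P(none) is the product of the individual non-occurrence probabilities.
P(none) = (1 − 0.25) × (1 − 0.31) × (1 − 0.29) = 0.75 × 0.69 × 0.71 = 0.367425
P(at least one) = 1 − 0.367425 = 0.632575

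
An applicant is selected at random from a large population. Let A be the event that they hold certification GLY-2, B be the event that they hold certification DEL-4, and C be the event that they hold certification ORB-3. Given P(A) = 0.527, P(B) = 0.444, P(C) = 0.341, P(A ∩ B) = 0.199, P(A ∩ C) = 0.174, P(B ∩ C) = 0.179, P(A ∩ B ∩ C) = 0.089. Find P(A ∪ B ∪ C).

0.849

P(A ∪ B ∪ C) = 0.527 + 0.444 + 0.341 − 0.199 − 0.174 − 0.179 + 0.089 = 0.849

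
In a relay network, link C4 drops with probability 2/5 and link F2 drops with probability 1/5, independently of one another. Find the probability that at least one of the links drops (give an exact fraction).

13/25

Independence gives P(none) = ∏(1 − pᵢ).
P(none) = (1 − 2/5) × (1 − 1/5) = 3/5 × 4/5 = 12/25
P(at least one) = 1 − 12/25 = 13/25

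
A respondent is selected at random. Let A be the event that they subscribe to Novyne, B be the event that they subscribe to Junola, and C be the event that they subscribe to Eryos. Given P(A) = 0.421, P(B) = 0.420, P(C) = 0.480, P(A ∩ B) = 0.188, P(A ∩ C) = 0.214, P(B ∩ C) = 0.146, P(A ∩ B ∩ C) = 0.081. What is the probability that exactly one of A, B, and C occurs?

Using the inclusion–exclusion count for exactly one event:
P(exactly one) = 0.421 + 0.420 + 0.480 − 2·0.188 − 2·0.214 − 2·0.146 + 3·0.081 = 0.468

0.468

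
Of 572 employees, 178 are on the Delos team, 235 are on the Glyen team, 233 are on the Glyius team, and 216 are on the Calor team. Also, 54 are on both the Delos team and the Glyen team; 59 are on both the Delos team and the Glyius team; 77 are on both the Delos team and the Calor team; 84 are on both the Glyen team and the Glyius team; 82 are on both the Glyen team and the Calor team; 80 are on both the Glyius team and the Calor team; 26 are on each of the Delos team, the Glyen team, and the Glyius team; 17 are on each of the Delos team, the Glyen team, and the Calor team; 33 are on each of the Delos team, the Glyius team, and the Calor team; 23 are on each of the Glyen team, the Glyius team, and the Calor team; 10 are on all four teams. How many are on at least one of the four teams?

515

Inclusion–exclusion gives
|at least one| = 178 + 235 + 233 + 216 − 54 − 59 − 77 − 84 − 82 − 80 + 26 + 17 + 33 + 23 − 10 = 515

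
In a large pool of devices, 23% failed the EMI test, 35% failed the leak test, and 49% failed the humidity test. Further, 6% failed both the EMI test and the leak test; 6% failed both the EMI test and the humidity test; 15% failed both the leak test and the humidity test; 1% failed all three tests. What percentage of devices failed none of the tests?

19%

Apply inclusion-exclusion:
P(union) = 23 + 35 + 49 − 6 − 6 − 15 + 1 = 81%
P(none) = 100% − 81% = 19%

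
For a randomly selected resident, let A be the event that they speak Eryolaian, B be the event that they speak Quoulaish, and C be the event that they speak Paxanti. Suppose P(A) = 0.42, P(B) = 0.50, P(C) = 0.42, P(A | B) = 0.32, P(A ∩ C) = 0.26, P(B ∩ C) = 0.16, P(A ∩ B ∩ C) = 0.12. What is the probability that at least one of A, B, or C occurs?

P(A ∩ B) = P(B)·P(A|B) = 0.50 × 0.32 = 0.16
Apply inclusion-exclusion:
P(A ∪ B ∪ C) = 0.42 + 0.50 + 0.42 − 0.16 − 0.26 − 0.16 + 0.12 = 0.88

0.88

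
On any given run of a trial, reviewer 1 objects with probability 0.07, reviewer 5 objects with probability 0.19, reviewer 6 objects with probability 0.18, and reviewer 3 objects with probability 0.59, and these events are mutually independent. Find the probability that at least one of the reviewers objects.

0.74674054

P(none) = (1 − 0.07) × (1 − 0.19) × (1 − 0.18) × (1 − 0.59) = 0.93 × 0.81 × 0.82 × 0.41 = 0.25325946
P(at least one) = 1 − 0.25325946 = 0.74674054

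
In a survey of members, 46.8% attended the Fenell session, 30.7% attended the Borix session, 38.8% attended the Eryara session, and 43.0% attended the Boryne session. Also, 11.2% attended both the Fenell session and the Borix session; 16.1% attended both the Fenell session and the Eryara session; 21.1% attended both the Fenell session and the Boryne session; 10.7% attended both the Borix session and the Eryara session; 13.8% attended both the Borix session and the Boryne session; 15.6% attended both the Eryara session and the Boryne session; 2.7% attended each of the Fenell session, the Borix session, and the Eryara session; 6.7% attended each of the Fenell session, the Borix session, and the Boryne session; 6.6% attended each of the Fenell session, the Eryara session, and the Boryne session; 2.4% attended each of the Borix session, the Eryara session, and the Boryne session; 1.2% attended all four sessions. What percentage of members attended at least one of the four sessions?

88.0%

Using inclusion–exclusion:
P(at least one) = 46.8 + 30.7 + 38.8 + 43.0 − 11.2 − 16.1 − 21.1 − 10.7 − 13.8 − 15.6 + 2.7 + 6.7 + 6.6 + 2.4 − 1.2 = 88.0%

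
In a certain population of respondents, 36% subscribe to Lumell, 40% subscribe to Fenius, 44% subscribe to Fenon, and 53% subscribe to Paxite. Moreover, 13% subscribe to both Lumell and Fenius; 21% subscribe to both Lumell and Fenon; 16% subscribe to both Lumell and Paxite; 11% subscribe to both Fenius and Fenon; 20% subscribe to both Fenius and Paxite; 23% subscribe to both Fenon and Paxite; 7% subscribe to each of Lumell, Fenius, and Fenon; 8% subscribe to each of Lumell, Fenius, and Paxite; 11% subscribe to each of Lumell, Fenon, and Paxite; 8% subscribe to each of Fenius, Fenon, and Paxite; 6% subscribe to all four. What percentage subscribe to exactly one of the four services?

43%

Using the inclusion–exclusion count for exactly one event:
P(exactly one) = 36 + 40 + 44 + 53 − 2·13 − 2·21 − 2·16 − 2·11 − 2·20 − 2·23 + 3·7 + 3·8 + 3·11 + 3·8 − 4·6 = 43%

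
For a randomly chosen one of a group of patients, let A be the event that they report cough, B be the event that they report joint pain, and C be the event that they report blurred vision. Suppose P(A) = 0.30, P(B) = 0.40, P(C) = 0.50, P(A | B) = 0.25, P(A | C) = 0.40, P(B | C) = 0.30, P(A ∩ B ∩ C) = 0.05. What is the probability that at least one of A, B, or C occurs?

0.80

P(A ∩ B) = P(B)·P(A|B) = 0.40 × 0.25 = 0.10
P(A ∩ C) = P(C)·P(A|C) = 0.50 × 0.40 = 0.20
P(B ∩ C) = P(C)·P(B|C) = 0.50 × 0.30 = 0.15
Inclusion–exclusion gives
P(A ∪ B ∪ C) = 0.30 + 0.40 + 0.50 − 0.10 − 0.20 − 0.15 + 0.05 = 0.80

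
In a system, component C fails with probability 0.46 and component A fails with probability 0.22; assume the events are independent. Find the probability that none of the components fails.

0.4212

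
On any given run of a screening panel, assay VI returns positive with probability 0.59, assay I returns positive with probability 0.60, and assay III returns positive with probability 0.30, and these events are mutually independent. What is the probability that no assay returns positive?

P(none) = (1 − 0.59) × (1 − 0.60) × (1 − 0.30) = 0.41 × 0.40 × 0.70 = 0.1148

0.1148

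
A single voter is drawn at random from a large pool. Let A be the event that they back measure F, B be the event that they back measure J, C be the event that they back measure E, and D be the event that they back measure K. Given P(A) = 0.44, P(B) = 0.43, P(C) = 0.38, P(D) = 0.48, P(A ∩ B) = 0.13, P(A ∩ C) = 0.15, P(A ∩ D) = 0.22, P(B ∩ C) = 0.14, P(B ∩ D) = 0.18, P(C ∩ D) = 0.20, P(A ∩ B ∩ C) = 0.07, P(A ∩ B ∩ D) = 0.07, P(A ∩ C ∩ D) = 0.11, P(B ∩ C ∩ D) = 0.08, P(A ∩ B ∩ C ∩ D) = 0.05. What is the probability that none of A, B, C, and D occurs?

P(A ∪ B ∪ C ∪ D) = 0.44 + 0.43 + 0.38 + 0.48 − 0.13 − 0.15 − 0.22 − 0.14 − 0.18 − 0.20 + 0.07 + 0.07 + 0.11 + 0.08 − 0.05 = 0.99
P(none) = 1 − 0.99 = 0.01

0.01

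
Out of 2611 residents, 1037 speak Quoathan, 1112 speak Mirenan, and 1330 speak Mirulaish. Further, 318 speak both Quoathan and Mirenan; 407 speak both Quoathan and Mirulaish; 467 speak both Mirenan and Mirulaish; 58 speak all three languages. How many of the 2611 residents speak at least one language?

2345

By inclusion-exclusion,
N(≥1) = 1037 + 1112 + 1330 − 318 − 407 − 467 + 58 = 2345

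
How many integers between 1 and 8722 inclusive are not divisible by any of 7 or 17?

7036

floor(8722/7) + floor(8722/17) − floor(8722/119) = 1246 + 513 − 73 = 1686
8722 − 1686 = 7036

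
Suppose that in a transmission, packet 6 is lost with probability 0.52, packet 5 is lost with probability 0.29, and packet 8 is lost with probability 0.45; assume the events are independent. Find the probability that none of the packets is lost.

P(none) = (1 − 0.52) × (1 − 0.29) × (1 − 0.45) = 0.48 × 0.71 × 0.55 = 0.18744

0.18744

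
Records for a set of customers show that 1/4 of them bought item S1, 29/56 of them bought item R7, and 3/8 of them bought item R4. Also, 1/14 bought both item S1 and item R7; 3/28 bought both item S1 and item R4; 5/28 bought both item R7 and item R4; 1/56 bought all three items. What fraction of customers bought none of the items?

11/56

Inclusion–exclusion gives
P(at least one) = 1/4 + 29/56 + 3/8 − 1/14 − 3/28 − 5/28 + 1/56 = 45/56
P(none) = 1 − 45/56 = 11/56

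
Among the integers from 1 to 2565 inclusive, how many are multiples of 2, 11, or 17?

1282 + 233 + 150 − 116 − 75 − 13 + 6 = 1467

1467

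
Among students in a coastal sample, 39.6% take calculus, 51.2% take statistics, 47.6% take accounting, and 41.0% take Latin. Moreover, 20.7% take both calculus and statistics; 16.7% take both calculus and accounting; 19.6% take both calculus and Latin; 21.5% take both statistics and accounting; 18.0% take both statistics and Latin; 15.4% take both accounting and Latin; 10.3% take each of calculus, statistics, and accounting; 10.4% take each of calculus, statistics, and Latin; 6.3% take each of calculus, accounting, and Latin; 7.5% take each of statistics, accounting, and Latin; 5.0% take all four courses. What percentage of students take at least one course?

97.0%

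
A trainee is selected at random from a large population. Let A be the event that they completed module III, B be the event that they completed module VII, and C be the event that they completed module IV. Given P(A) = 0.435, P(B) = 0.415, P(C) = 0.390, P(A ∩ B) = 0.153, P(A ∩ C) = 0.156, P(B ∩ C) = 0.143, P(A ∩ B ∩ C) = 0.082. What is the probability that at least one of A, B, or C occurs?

By inclusion-exclusion,
P(A ∪ B ∪ C) = 0.435 + 0.415 + 0.390 − 0.153 − 0.156 − 0.143 + 0.082 = 0.870

0.870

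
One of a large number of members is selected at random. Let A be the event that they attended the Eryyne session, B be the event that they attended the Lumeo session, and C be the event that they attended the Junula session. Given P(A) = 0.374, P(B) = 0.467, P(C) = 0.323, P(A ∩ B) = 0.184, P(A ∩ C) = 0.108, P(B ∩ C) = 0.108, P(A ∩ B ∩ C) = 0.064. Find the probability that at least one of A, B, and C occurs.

P(A ∪ B ∪ C) = 0.374 + 0.467 + 0.323 − 0.184 − 0.108 − 0.108 + 0.064 = 0.828

0.828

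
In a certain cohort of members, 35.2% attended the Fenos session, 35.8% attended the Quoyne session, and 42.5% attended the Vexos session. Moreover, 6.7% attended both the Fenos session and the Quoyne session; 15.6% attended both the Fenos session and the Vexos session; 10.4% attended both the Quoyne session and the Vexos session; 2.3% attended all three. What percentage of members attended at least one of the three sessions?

83.1%

P(union) = 35.2 + 35.8 + 42.5 − 6.7 − 15.6 − 10.4 + 2.3 = 83.1%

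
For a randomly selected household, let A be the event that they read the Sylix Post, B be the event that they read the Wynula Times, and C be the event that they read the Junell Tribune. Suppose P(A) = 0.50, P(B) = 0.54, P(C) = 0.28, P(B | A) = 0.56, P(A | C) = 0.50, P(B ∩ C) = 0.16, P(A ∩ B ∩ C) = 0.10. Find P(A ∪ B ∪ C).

0.84

P(A ∩ B) = P(A)·P(B|A) = 0.50 × 0.56 = 0.28
P(A ∩ C) = P(C)·P(A|C) = 0.28 × 0.50 = 0.14
P(A ∪ B ∪ C) = 0.50 + 0.54 + 0.28 − 0.28 − 0.14 − 0.16 + 0.10 = 0.84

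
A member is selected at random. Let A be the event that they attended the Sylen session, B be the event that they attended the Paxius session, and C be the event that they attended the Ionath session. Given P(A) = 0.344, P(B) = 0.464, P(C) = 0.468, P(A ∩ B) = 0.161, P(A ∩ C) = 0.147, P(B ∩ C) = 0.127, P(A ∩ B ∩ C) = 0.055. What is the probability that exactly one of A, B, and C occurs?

0.571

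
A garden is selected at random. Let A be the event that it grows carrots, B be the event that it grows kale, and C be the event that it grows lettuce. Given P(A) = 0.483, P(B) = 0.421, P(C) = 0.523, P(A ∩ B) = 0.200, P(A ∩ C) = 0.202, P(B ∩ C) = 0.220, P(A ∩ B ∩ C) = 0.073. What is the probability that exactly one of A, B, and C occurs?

P(exactly one) = 0.483 + 0.421 + 0.523 − 2·0.200 − 2·0.202 − 2·0.220 + 3·0.073 = 0.402

0.402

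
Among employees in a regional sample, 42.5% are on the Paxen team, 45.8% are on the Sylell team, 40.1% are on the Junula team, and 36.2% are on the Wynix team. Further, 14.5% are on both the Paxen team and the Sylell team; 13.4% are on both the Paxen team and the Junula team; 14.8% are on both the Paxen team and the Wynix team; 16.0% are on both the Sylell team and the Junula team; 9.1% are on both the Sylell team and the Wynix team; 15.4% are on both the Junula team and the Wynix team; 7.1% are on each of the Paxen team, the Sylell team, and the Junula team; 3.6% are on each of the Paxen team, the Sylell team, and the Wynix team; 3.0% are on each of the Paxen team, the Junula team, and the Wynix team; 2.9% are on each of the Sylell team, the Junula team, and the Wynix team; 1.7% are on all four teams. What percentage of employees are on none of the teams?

3.7%

By inclusion-exclusion,
P(≥1) = 42.5 + 45.8 + 40.1 + 36.2 − 14.5 − 13.4 − 14.8 − 16.0 − 9.1 − 15.4 + 7.1 + 3.6 + 3.0 + 2.9 − 1.7 = 96.3%
P(none) = 100% − 96.3% = 3.7%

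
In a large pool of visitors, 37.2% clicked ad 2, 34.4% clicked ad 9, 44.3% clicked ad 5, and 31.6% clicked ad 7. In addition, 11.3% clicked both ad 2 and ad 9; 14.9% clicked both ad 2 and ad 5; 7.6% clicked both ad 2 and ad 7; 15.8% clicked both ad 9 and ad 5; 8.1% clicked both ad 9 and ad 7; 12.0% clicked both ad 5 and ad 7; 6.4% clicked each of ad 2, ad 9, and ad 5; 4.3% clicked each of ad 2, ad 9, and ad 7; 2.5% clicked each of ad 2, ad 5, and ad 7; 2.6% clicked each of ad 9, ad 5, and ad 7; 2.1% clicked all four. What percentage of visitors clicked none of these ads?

8.5%

By inclusion–exclusion:
P(at least one) = 37.2 + 34.4 + 44.3 + 31.6 − 11.3 − 14.9 − 7.6 − 15.8 − 8.1 − 12.0 + 6.4 + 4.3 + 2.5 + 2.6 − 2.1 = 91.5%
P(none) = 100% − 91.5% = 8.5%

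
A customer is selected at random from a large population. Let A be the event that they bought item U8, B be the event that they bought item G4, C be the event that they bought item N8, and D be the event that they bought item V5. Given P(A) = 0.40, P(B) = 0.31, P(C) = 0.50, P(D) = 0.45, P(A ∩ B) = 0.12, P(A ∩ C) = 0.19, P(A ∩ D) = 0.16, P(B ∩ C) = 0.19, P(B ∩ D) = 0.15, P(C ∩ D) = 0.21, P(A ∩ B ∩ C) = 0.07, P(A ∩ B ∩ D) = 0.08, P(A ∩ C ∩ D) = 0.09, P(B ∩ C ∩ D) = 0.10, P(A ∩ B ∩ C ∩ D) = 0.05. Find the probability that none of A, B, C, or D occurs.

0.07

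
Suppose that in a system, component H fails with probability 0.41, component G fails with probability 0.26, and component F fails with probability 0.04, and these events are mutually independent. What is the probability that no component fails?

0.419136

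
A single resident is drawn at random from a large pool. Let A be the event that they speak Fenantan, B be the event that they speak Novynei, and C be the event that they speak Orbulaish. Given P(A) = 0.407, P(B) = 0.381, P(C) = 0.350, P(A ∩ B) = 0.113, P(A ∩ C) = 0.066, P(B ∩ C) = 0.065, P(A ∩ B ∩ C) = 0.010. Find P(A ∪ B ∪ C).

P(A ∪ B ∪ C) = 0.407 + 0.381 + 0.350 − 0.113 − 0.066 − 0.065 + 0.010 = 0.904

0.904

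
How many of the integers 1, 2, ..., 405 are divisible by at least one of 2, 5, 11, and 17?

By inclusion-exclusion,
202 + 81 + 36 + 23 − 40 − 18 − 11 − 7 − 4 − 2 + 3 + 2 + 1 + 0 − 0 = 266

266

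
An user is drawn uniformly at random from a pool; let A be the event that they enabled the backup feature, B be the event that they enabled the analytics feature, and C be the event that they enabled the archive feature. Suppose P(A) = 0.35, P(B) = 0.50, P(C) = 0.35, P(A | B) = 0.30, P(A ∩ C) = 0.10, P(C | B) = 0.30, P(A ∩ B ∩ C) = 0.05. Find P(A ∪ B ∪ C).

0.85

P(A ∩ B) = P(B)·P(A|B) = 0.50 × 0.30 = 0.15
P(B ∩ C) = P(B)·P(C|B) = 0.50 × 0.30 = 0.15
Using inclusion–exclusion:
P(A ∪ B ∪ C) = 0.35 + 0.50 + 0.35 − 0.15 − 0.10 − 0.15 + 0.05 = 0.85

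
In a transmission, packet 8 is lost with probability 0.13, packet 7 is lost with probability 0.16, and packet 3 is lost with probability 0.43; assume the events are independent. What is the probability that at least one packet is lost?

0.583444

Independence gives P(none) = ∏(1 − pᵢ).
P(none) = (1 − 0.13) × (1 − 0.16) × (1 − 0.43) = 0.87 × 0.84 × 0.57 = 0.416556
P(at least one) = 1 − 0.416556 = 0.583444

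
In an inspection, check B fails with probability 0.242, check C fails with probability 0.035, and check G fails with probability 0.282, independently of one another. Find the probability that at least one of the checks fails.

0.47480454

P(none) = (1 − 0.242) × (1 − 0.035) × (1 − 0.282) = 0.758 × 0.965 × 0.718 = 0.52519546
P(at least one) = 1 − 0.52519546 = 0.47480454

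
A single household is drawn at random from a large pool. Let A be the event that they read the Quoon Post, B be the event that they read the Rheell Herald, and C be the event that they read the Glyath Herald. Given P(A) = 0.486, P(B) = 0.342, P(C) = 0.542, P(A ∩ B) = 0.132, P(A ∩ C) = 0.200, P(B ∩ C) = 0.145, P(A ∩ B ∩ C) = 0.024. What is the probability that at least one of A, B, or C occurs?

0.917

By inclusion–exclusion:
P(A ∪ B ∪ C) = 0.486 + 0.342 + 0.542 − 0.132 − 0.200 − 0.145 + 0.024 = 0.917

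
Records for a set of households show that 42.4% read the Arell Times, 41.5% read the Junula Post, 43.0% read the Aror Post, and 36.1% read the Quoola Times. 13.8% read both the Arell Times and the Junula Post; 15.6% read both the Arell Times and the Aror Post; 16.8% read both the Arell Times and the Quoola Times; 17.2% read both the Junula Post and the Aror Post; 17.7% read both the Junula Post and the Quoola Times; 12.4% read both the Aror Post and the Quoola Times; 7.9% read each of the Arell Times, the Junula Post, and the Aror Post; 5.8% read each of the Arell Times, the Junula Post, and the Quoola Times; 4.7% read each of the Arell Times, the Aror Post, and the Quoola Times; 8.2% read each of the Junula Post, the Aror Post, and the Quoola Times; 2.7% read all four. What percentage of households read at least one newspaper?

By inclusion-exclusion,
P(union) = 42.4 + 41.5 + 43.0 + 36.1 − 13.8 − 15.6 − 16.8 − 17.2 − 17.7 − 12.4 + 7.9 + 5.8 + 4.7 + 8.2 − 2.7 = 93.4%

93.4%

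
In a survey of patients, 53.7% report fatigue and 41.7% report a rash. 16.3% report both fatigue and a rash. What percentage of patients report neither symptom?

20.9%

P(≥1) = 53.7 + 41.7 − 16.3 = 79.1%
P(none) = 100% − 79.1% = 20.9%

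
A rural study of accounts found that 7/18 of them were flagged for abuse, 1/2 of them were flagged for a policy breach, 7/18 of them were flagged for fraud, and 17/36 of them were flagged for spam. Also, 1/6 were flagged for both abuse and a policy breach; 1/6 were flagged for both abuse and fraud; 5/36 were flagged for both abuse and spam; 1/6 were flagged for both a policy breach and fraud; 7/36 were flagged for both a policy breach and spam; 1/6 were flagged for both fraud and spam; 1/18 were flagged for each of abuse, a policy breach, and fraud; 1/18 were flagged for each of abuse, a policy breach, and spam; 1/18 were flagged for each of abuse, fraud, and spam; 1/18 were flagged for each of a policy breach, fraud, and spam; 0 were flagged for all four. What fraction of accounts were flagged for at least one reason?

P(union) = 7/18 + 1/2 + 7/18 + 17/36 − 1/6 − 1/6 − 5/36 − 1/6 − 7/36 − 1/6 + 1/18 + 1/18 + 1/18 + 1/18 − 0 = 35/36

35/36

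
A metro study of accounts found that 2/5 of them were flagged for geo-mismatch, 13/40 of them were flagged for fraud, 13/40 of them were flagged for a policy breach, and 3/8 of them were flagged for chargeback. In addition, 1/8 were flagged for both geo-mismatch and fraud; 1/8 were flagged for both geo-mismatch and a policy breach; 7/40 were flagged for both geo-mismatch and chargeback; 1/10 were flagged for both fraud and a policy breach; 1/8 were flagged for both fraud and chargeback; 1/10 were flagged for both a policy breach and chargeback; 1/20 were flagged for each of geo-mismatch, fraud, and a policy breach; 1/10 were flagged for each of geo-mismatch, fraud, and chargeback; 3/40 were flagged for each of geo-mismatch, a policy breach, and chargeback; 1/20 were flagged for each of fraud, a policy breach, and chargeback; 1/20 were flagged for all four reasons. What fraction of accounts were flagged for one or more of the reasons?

9/10

P(≥1) = 2/5 + 13/40 + 13/40 + 3/8 − 1/8 − 1/8 − 7/40 − 1/10 − 1/8 − 1/10 + 1/20 + 1/10 + 3/40 + 1/20 − 1/20 = 9/10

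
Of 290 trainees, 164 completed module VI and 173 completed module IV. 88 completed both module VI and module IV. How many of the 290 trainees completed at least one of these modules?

249

Using inclusion–exclusion:
N(≥1) = 164 + 173 − 88 = 249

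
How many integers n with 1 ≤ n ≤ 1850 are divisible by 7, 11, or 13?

Inclusion–exclusion gives
floor(1850/7) + floor(1850/11) + floor(1850/13) − floor(1850/77) − floor(1850/91) − floor(1850/143) + floor(1850/1001) = 264 + 168 + 142 − 24 − 20 − 12 + 1 = 519

519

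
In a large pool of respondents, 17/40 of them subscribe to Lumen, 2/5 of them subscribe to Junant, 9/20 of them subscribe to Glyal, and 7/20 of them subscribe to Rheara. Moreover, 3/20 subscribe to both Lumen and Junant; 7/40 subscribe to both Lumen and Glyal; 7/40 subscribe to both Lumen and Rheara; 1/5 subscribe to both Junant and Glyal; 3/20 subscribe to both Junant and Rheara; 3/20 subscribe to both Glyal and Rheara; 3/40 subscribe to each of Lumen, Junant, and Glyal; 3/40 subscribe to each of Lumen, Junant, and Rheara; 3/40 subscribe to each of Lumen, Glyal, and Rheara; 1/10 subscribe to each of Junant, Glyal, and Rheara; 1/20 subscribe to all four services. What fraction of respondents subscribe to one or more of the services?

9/10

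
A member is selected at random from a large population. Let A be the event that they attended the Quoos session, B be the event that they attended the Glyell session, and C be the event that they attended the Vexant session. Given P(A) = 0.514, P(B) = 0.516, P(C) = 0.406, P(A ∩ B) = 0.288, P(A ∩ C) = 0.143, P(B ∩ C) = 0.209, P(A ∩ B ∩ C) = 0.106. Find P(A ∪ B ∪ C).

P(A ∪ B ∪ C) = 0.514 + 0.516 + 0.406 − 0.288 − 0.143 − 0.209 + 0.106 = 0.902

0.902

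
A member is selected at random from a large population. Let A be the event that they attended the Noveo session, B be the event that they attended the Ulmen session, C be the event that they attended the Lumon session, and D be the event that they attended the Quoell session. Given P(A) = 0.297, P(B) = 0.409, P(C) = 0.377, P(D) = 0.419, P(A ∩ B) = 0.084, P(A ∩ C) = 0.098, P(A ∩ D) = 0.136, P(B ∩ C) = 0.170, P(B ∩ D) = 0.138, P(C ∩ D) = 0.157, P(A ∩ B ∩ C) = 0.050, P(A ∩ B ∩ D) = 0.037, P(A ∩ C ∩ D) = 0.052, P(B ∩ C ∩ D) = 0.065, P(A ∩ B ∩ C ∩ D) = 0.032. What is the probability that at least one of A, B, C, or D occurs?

0.891

By inclusion-exclusion,
P(A ∪ B ∪ C ∪ D) = 0.297 + 0.409 + 0.377 + 0.419 − 0.084 − 0.098 − 0.136 − 0.170 − 0.138 − 0.157 + 0.050 + 0.037 + 0.052 + 0.065 − 0.032 = 0.891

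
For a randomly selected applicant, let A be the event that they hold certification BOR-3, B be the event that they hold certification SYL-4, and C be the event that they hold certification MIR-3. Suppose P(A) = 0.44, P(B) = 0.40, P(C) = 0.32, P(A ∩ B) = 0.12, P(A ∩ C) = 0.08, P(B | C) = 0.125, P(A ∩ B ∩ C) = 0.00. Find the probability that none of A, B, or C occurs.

P(B ∩ C) = P(C)·P(B|C) = 0.32 × 0.125 = 0.04
Inclusion–exclusion gives
P(A ∪ B ∪ C) = 0.44 + 0.40 + 0.32 − 0.12 − 0.08 − 0.04 + 0.00 = 0.92
P(none) = 1 − 0.92 = 0.08

0.08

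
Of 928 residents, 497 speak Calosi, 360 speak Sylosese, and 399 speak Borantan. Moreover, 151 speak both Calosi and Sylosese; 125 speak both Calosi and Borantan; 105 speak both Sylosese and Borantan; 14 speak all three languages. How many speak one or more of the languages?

889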